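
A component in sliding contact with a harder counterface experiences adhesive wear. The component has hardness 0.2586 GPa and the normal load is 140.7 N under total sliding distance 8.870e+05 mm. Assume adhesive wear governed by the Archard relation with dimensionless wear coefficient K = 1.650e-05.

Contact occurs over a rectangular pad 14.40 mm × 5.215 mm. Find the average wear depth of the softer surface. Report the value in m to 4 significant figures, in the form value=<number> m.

value=1.060e-04 m

Intermediate values are displayed rounded, and each operation keeps full float precision. Rounded just once: four significant figures.
Total distance L = 8.870e+05 mm = 887.0 m.
Hardness H = 0.2586 GPa = 2.586e+08 Pa.
Pad sides 14.40 mm × 5.215 mm = 0.01440 m × 0.005215 m. Contact area A = 0.01440 m × 0.005215 m = 7.510e-05 m².
Collected in SI base units: W = 140.7 N, H = 2.586e+08 Pa, K = 1.650e-05.
Worn volume V = K·W·L/H = 1.650e-05 · 140.7 · 887.0 / 2.586e+08 = 7.963e-09 m³.
Depth h = V/A = 7.963e-09 / 7.510e-05 = 1.060e-04 m.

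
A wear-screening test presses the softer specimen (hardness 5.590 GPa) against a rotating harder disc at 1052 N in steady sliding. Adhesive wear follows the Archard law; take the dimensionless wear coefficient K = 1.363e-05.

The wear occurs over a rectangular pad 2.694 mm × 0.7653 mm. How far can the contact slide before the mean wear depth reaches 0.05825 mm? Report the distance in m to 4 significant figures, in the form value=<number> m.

value=46.82 m

The intermediates are printed rounded. The computation keeps full precision, and a single final rounding: four significant figures.
Hardness H = 5.590 GPa = 5.590e+09 Pa.
Pad sides 2.694 mm × 0.7653 mm = 2.694e-03 m × 7.653e-04 m. Contact area A = 2.694e-03 m × 7.653e-04 m = 2.062e-06 m².
Depth limit h_lim = 0.05825 mm = 5.825e-05 m.
Collected in SI base units: W = 1052 N, H = 5.590e+09 Pa, K = 1.363e-05.
Limit volume V_lim = h_lim·A = 5.825e-05 · 2.062e-06 = 1.201e-10 m³.
Sliding life L = V_lim·H/(K·W) = 1.201e-10 · 5.590e+09 / (1.363e-05 · 1052) = 46.82 m.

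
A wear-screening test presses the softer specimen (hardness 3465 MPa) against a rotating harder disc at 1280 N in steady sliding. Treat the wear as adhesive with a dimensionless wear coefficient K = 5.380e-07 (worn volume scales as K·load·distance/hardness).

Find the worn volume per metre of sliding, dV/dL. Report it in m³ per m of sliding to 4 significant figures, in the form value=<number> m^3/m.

The computation maintains full precision, and intermediate values are printed rounded, and one final rounding to 4 significant figures.
Hardness H = 3465 MPa = 3.465e+09 Pa.
In SI base units: W = 1280 N, H = 3.465e+09 Pa, K = 5.380e-07.
Rate of wear dV/dL = K·W/H, per unit distance: 5.380e-07 · 1280 / 3.465e+09 = 1.987e-13 m³/m.

value=1.987e-13 m^3/m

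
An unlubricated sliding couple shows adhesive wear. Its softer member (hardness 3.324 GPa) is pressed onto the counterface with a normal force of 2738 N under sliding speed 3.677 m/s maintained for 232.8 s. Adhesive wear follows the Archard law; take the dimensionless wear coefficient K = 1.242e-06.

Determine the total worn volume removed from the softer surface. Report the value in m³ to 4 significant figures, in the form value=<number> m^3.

value=8.757e-10 m^3

Intermediates are printed rounded — all working math carries full float precision, and rounded once at the end: 4 significant digits.
Distance L = v·t = 3.677 m/s × 232.8 s = 856.0 m.
Hardness H = 3.324 GPa = 3.324e+09 Pa.
Collected in SI base units: W = 2738 N, H = 3.324e+09 Pa, K = 1.242e-06.
Worn volume V = K·W·L/H = 1.242e-06 · 2738 · 856.0 / 3.324e+09 = 8.757e-10 m³.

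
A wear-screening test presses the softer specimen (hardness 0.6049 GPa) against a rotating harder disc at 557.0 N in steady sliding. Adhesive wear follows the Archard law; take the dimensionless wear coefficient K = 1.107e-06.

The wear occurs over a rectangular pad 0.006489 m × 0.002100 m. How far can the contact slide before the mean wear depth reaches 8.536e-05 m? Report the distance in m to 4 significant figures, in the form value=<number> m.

value=1141 m

All arithmetic holds exact precision; the intermediates are displayed rounded, and a single final rounding to 4 significant figures.
Convert: Hardness H = 0.6049 GPa = 6.049e+08 Pa.
Convert: Contact area A = 0.006489 m × 0.002100 m = 1.363e-05 m².
Collected in SI base units: W = 557.0 N, H = 6.049e+08 Pa, K = 1.107e-06.
Permissible volume V_lim = h_lim·A = 8.536e-05 · 1.363e-05 = 1.163e-09 m³.
Inverting, life L = V_lim·H/(K·W) = 1.163e-09 · 6.049e+08 / (1.107e-06 · 557.0) = 1141 m.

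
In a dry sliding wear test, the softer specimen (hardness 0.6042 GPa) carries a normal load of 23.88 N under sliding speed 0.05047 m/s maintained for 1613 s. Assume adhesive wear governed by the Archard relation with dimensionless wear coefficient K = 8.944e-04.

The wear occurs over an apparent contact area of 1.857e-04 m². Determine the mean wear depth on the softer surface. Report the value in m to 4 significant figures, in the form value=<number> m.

All working math runs at exact precision, and intermediate values appear rounded, and rounded just once to 4 significant digits.
Convert: Distance covered L = v·t = 0.05047 m/s × 1613 s = 81.41 m.
Convert: Hardness H = 0.6042 GPa = 6.042e+08 Pa.
SI base units throughout: W = 23.88 N, H = 6.042e+08 Pa, K = 8.944e-04.
Wear volume V = K·W·L/H = 8.944e-04 · 23.88 · 81.41 / 6.042e+08 = 2.878e-09 m³.
Average depth h = V/A = 2.878e-09 / 1.857e-04 = 1.550e-05 m.

value=1.550e-05 m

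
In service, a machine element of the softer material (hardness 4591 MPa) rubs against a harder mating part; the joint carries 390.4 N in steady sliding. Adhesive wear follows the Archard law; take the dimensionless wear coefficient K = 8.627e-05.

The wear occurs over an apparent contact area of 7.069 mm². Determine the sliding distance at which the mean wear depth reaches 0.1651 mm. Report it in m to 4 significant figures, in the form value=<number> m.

value=159.1 m

Intermediates appear rounded — every step maintains full float precision; rounded just once, at 4 significant digits.
Hardness H = 4591 MPa = 4.591e+09 Pa.
Contact area A = 7.069 mm² = 7.069e-06 m².
Depth limit h_lim = 0.1651 mm = 1.651e-04 m.
SI base units throughout: W = 390.4 N, H = 4.591e+09 Pa, K = 8.627e-05.
Limit volume V_lim = h_lim·A = 1.651e-04 · 7.069e-06 = 1.167e-09 m³.
Life L = V_lim·H/(K·W) = 1.167e-09 · 4.591e+09 / (8.627e-05 · 390.4) = 159.1 m.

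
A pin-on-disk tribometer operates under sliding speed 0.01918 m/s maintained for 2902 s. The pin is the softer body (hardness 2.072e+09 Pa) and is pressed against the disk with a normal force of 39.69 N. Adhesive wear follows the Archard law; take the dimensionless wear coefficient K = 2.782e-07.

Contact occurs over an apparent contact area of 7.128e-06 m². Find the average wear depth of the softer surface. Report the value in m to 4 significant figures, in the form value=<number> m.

Intermediates are printed rounded — all working math maintains full float precision, and one final rounding, at four significant digits.
Distance covered L = v·t = 0.01918 m/s × 2902 s = 55.66 m.
In SI base units, W = 39.69 N, H = 2.072e+09 Pa, K = 2.782e-07.
By Archard's law, V = K·W·L/H = 2.782e-07 · 39.69 · 55.66 / 2.072e+09 = 2.966e-13 m³.
Mean wear depth h = V/A = 2.966e-13 / 7.128e-06 = 4.161e-08 m.

value=4.161e-08 m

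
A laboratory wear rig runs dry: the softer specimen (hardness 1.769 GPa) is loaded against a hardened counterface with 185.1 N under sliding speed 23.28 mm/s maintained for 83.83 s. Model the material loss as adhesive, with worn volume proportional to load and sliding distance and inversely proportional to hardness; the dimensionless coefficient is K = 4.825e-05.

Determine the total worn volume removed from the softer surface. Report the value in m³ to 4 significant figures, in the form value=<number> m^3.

The intermediates appear rounded. The algebra holds full precision; one last rounding, at four significant figures.
Convert: Sliding speed v = 23.28 mm/s = 0.02328 m/s. Path length L = v·t = 0.02328 m/s × 83.83 s = 1.952 m.
Convert: Hardness H = 1.769 GPa = 1.769e+09 Pa.
Restated in SI base units: W = 185.1 N, H = 1.769e+09 Pa, K = 4.825e-05.
Archard relation: V = K·W·L/H = 4.825e-05 · 185.1 · 1.952 / 1.769e+09 = 9.853e-12 m³.

value=9.853e-12 m^3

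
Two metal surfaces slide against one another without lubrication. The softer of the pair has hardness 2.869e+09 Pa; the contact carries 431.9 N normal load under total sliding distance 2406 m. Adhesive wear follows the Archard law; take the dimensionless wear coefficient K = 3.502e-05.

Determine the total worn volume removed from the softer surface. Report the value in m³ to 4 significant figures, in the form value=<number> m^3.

All working math keeps full float precision — intermediates appear rounded, and rounded once at the end, at four significant figures.
Expressed in SI base units: W = 431.9 N, H = 2.869e+09 Pa, K = 3.502e-05.
The Archard volume V = K·W·L/H = 3.502e-05 · 431.9 · 2406 / 2.869e+09 = 1.268e-08 m³.

value=1.268e-08 m^3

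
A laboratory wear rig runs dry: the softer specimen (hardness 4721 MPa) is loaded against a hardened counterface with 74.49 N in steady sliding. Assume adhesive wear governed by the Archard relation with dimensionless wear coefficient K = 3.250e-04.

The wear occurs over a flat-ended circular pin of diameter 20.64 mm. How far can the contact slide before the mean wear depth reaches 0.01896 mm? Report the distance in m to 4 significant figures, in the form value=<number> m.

Every step runs at full float precision — intermediates are printed rounded. Rounded once at the end to four significant digits.
Hardness H = 4721 MPa = 4.721e+09 Pa.
Pin diameter d = 20.64 mm = 0.02064 m. Contact area A = π·d²/4 = π·(0.02064 m)²/4 = 3.346e-04 m².
Depth limit h_lim = 0.01896 mm = 1.896e-05 m.
As SI base values: W = 74.49 N, H = 4.721e+09 Pa, K = 3.250e-04.
At the depth limit, V_lim = h_lim·A = 1.896e-05 · 3.346e-04 = 6.344e-09 m³.
Inverting, life L = V_lim·H/(K·W) = 6.344e-09 · 4.721e+09 / (3.250e-04 · 74.49) = 1237 m.

value=1237 m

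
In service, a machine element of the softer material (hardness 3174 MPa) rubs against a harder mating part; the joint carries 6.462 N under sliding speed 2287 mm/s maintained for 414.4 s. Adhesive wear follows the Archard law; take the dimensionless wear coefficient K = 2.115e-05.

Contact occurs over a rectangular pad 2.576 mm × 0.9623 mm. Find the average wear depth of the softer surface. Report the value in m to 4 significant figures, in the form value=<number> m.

Intermediate values are displayed rounded; the computation carries full precision. Rounded just once, at 4 significant digits.
Convert: Sliding speed v = 2287 mm/s = 2.287 m/s. The distance L = v·t = 2.287 m/s × 414.4 s = 947.7 m.
Convert: Hardness H = 3174 MPa = 3.174e+09 Pa.
Convert: Pad sides 2.576 mm × 0.9623 mm = 2.576e-03 m × 9.623e-04 m. Contact area A = 2.576e-03 m × 9.623e-04 m = 2.479e-06 m².
Working in SI base units: W = 6.462 N, H = 3.174e+09 Pa, K = 2.115e-05.
The Archard volume V = K·W·L/H = 2.115e-05 · 6.462 · 947.7 / 3.174e+09 = 4.081e-11 m³.
Depth of wear h = V/A = 4.081e-11 / 2.479e-06 = 1.646e-05 m.

value=1.646e-05 m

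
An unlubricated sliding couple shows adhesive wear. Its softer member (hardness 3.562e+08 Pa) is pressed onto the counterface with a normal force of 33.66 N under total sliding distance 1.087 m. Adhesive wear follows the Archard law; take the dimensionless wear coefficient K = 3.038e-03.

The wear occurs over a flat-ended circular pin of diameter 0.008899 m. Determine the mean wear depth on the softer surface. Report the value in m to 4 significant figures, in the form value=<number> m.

Intermediate values appear rounded. All arithmetic keeps full precision, and rounded just once, at four significant figures.
Convert: Contact area A = π·d²/4 = π·(0.008899 m)²/4 = 6.220e-05 m².
As SI base values: W = 33.66 N, H = 3.562e+08 Pa, K = 3.038e-03.
Worn volume V = K·W·L/H = 3.038e-03 · 33.66 · 1.087 / 3.562e+08 = 3.121e-10 m³.
Average depth h = V/A = 3.121e-10 / 6.220e-05 = 5.017e-06 m.

value=5.017e-06 m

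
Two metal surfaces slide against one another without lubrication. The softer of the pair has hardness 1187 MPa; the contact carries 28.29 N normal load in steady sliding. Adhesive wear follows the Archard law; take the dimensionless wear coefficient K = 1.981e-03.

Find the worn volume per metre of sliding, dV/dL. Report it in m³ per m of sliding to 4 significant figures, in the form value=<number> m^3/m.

value=4.721e-11 m^3/m

Intermediate values appear rounded, and all working math maintains exact precision. Rounded just once, at 4 significant figures.
Convert: Hardness H = 1187 MPa = 1.187e+09 Pa.
As SI base values: W = 28.29 N, H = 1.187e+09 Pa, K = 1.981e-03.
Rate of wear dV/dL = K·W/H, per unit distance: 1.981e-03 · 28.29 / 1.187e+09 = 4.721e-11 m³/m.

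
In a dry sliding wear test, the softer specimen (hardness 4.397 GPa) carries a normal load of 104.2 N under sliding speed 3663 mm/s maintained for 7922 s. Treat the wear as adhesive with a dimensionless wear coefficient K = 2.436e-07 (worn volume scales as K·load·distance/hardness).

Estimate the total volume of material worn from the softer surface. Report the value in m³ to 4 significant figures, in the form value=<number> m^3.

Printed values are rounded, and all working math runs at full precision — a single final rounding: four significant digits.
Sliding speed v = 3663 mm/s = 3.663 m/s. Path length L = v·t = 3.663 m/s × 7922 s = 2.902e+04 m.
Hardness H = 4.397 GPa = 4.397e+09 Pa.
In SI base units, W = 104.2 N, H = 4.397e+09 Pa, K = 2.436e-07.
The Archard volume V = K·W·L/H = 2.436e-07 · 104.2 · 2.902e+04 / 4.397e+09 = 1.675e-10 m³.

value=1.675e-10 m^3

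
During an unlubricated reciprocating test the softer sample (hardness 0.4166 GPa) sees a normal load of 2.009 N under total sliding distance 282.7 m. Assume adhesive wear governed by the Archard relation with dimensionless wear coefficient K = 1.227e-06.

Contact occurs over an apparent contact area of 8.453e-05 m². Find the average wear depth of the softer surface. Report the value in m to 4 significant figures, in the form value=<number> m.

All working math maintains exact precision; displayed values are rounded, and a lone final rounding: four significant figures.
Convert: Hardness H = 0.4166 GPa = 4.166e+08 Pa.
SI base units throughout: W = 2.009 N, H = 4.166e+08 Pa, K = 1.227e-06.
Archard relation: V = K·W·L/H = 1.227e-06 · 2.009 · 282.7 / 4.166e+08 = 1.673e-12 m³.
Depth h = V/A = 1.673e-12 / 8.453e-05 = 1.979e-08 m.

value=1.979e-08 m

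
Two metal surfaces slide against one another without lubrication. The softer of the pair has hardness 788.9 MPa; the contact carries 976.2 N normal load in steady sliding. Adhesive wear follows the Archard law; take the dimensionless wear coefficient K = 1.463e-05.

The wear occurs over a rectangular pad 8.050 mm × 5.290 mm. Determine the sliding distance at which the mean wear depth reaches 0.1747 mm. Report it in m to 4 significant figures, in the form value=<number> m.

value=410.9 m

All arithmetic runs at full precision — printed values are rounded; one final rounding to four significant digits.
Convert: Hardness H = 788.9 MPa = 7.889e+08 Pa.
Convert: Pad sides 8.050 mm × 5.290 mm = 0.008050 m × 0.005290 m. Contact area A = 0.008050 m × 0.005290 m = 4.258e-05 m².
Convert: Depth limit h_lim = 0.1747 mm = 1.747e-04 m.
As SI base values: W = 976.2 N, H = 7.889e+08 Pa, K = 1.463e-05.
At the depth limit, V_lim = h_lim·A = 1.747e-04 · 4.258e-05 = 7.440e-09 m³.
Life L = V_lim·H/(K·W) = 7.440e-09 · 7.889e+08 / (1.463e-05 · 976.2) = 410.9 m.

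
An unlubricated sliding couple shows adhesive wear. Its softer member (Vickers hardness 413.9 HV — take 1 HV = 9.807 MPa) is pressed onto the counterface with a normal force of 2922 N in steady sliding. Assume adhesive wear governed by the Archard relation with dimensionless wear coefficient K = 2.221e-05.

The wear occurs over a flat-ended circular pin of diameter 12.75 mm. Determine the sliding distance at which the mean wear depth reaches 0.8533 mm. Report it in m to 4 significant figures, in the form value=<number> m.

value=6814 m

Intermediates appear rounded. Each operation carries full float precision. Rounded once at the end to 4 significant digits.
Convert: Hardness H = 413.9 HV × 9.807 MPa/HV = 4059 MPa = 4.059e+09 Pa.
Convert: Pin diameter d = 12.75 mm = 0.01275 m. Contact area A = π·d²/4 = π·(0.01275 m)²/4 = 1.277e-04 m².
Convert: Depth limit h_lim = 0.8533 mm = 8.533e-04 m.
Collected in SI base units: W = 2922 N, H = 4.059e+09 Pa, K = 2.221e-05.
At the depth limit, V_lim = h_lim·A = 8.533e-04 · 1.277e-04 = 1.089e-07 m³.
Inverting, life L = V_lim·H/(K·W) = 1.089e-07 · 4.059e+09 / (2.221e-05 · 2922) = 6814 m.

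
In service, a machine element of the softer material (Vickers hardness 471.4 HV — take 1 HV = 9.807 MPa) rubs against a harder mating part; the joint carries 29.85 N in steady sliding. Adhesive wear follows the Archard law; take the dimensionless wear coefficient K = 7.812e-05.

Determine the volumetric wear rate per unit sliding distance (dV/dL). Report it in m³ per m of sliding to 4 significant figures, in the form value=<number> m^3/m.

The intermediates are printed rounded. All arithmetic runs at full precision — a lone final rounding: 4 significant digits.
Convert: Hardness H = 471.4 HV × 9.807 MPa/HV = 4623 MPa = 4.623e+09 Pa.
SI base units throughout: W = 29.85 N, H = 4.623e+09 Pa, K = 7.812e-05.
The wear rate dV/dL = K·W/H (independent of L): 7.812e-05 · 29.85 / 4.623e+09 = 5.044e-13 m³/m.

value=5.044e-13 m^3/m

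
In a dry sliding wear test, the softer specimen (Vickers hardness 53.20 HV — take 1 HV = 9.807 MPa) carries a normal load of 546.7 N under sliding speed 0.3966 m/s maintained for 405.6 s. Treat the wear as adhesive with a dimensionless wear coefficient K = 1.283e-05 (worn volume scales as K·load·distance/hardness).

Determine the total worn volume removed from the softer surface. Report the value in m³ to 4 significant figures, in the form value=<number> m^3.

Intermediates are printed rounded — all arithmetic holds full precision. Rounded once at the end to 4 significant digits.
Convert: Distance covered L = v·t = 0.3966 m/s × 405.6 s = 160.9 m.
Convert: Hardness H = 53.20 HV × 9.807 MPa/HV = 521.7 MPa = 5.217e+08 Pa.
Collected in SI base units: W = 546.7 N, H = 5.217e+08 Pa, K = 1.283e-05.
Apply Archard: V = K·W·L/H = 1.283e-05 · 546.7 · 160.9 / 5.217e+08 = 2.163e-09 m³.

value=2.163e-09 m^3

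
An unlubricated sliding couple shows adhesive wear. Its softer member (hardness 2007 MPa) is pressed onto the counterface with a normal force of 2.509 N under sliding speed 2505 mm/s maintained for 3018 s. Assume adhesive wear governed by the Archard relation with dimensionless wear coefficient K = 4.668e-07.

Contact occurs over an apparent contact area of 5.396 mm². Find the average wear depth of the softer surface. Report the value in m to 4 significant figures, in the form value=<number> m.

value=8.176e-07 m

Intermediate values are displayed rounded. Every step holds exact precision. Rounded once at the end: four significant digits.
Convert: Sliding speed v = 2505 mm/s = 2.505 m/s. Distance covered L = v·t = 2.505 m/s × 3018 s = 7560 m.
Convert: Hardness H = 2007 MPa = 2.007e+09 Pa.
Convert: Contact area A = 5.396 mm² = 5.396e-06 m².
SI base units throughout: W = 2.509 N, H = 2.007e+09 Pa, K = 4.668e-07.
Apply Archard: V = K·W·L/H = 4.668e-07 · 2.509 · 7560 / 2.007e+09 = 4.412e-12 m³.
Depth h = V/A = 4.412e-12 / 5.396e-06 = 8.176e-07 m.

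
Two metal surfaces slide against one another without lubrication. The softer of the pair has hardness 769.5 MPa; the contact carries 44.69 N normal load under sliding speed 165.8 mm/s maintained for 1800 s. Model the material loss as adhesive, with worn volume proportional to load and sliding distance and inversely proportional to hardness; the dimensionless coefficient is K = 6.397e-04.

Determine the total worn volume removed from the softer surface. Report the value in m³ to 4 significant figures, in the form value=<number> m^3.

value=1.109e-08 m^3

The algebra holds full float precision, and intermediates are displayed rounded. Rounded once at the end to 4 significant digits.
Sliding speed v = 165.8 mm/s = 0.1658 m/s. Path length L = v·t = 0.1658 m/s × 1800 s = 298.4 m.
Hardness H = 769.5 MPa = 7.695e+08 Pa.
Collected in SI base units: W = 44.69 N, H = 7.695e+08 Pa, K = 6.397e-04.
By Archard's law, V = K·W·L/H = 6.397e-04 · 44.69 · 298.4 / 7.695e+08 = 1.109e-08 m³.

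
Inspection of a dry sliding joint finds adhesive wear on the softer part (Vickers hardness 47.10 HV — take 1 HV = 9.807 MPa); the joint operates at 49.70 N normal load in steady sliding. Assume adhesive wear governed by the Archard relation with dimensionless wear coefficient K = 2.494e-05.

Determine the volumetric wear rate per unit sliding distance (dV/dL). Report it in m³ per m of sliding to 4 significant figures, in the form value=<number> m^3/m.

Displayed values are rounded, and all working math carries exact precision. Rounded just once: four significant digits.
Hardness H = 47.10 HV × 9.807 MPa/HV = 461.9 MPa = 4.619e+08 Pa.
As SI base values: W = 49.70 N, H = 4.619e+08 Pa, K = 2.494e-05.
Volumetric rate dV/dL = K·W/H: 2.494e-05 · 49.70 / 4.619e+08 = 2.683e-12 m³/m.

value=2.683e-12 m^3/m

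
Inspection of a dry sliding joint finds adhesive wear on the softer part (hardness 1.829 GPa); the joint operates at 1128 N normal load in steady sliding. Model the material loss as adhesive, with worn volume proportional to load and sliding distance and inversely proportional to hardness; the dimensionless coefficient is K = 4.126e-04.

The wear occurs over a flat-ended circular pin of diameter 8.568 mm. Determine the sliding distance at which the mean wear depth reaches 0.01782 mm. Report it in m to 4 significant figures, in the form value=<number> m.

value=4.038 m

Displayed values are rounded; all working math runs at full precision. Rounded once at the end: four significant digits.
Convert: Hardness H = 1.829 GPa = 1.829e+09 Pa.
Convert: Pin diameter d = 8.568 mm = 0.008568 m. Contact area A = π·d²/4 = π·(0.008568 m)²/4 = 5.766e-05 m².
Convert: Depth limit h_lim = 0.01782 mm = 1.782e-05 m.
SI base units throughout: W = 1128 N, H = 1.829e+09 Pa, K = 4.126e-04.
Wearable volume V_lim = h_lim·A = 1.782e-05 · 5.766e-05 = 1.027e-09 m³.
Inverting, life L = V_lim·H/(K·W) = 1.027e-09 · 1.829e+09 / (4.126e-04 · 1128) = 4.038 m.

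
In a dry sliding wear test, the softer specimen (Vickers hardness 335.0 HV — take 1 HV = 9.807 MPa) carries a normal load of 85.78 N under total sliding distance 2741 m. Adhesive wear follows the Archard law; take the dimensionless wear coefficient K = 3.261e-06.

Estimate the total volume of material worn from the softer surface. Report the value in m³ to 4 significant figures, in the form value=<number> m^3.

The computation holds exact precision; intermediates are displayed rounded; a lone final rounding: four significant figures.
Convert: Hardness H = 335.0 HV × 9.807 MPa/HV = 3285 MPa = 3.285e+09 Pa.
As SI base values: W = 85.78 N, H = 3.285e+09 Pa, K = 3.261e-06.
By Archard's law, V = K·W·L/H = 3.261e-06 · 85.78 · 2741 / 3.285e+09 = 2.334e-10 m³.

value=2.334e-10 m^3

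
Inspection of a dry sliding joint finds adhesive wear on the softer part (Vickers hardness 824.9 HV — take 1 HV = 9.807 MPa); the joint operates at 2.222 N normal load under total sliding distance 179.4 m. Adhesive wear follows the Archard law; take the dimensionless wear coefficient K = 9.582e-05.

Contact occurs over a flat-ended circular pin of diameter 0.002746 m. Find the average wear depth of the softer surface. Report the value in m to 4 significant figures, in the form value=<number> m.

Intermediates appear rounded. Each operation holds exact precision, and one final rounding to four significant digits.
Hardness H = 824.9 HV × 9.807 MPa/HV = 8090 MPa = 8.090e+09 Pa.
Contact area A = π·d²/4 = π·(0.002746 m)²/4 = 5.922e-06 m².
In SI base units, W = 2.222 N, H = 8.090e+09 Pa, K = 9.582e-05.
Apply Archard: V = K·W·L/H = 9.582e-05 · 2.222 · 179.4 / 8.090e+09 = 4.722e-12 m³.
Depth h = V/A = 4.722e-12 / 5.922e-06 = 7.972e-07 m.

value=7.972e-07 m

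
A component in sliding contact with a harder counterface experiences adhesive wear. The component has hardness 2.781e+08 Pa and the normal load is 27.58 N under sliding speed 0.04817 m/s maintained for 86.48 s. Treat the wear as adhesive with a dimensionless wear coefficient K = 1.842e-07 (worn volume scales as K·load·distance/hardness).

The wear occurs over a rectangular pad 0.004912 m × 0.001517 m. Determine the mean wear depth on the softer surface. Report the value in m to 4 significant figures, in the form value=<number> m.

value=1.021e-08 m

The intermediates are displayed rounded — all working math carries full precision. Rounded once at the end: 4 significant digits.
Distance covered L = v·t = 0.04817 m/s × 86.48 s = 4.166 m.
Contact area A = 0.004912 m × 0.001517 m = 7.452e-06 m².
Working in SI base units: W = 27.58 N, H = 2.781e+08 Pa, K = 1.842e-07.
Archard volume V = K·W·L/H = 1.842e-07 · 27.58 · 4.166 / 2.781e+08 = 7.610e-14 m³.
Average depth h = V/A = 7.610e-14 / 7.452e-06 = 1.021e-08 m.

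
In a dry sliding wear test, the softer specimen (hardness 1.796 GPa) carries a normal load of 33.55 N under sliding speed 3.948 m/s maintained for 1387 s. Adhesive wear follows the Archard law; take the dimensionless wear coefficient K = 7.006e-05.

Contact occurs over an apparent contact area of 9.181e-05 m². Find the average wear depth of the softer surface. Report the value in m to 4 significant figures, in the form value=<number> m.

The algebra keeps exact precision. The intermediates are shown rounded; one final rounding to four significant figures.
Convert: The distance L = v·t = 3.948 m/s × 1387 s = 5476 m.
Convert: Hardness H = 1.796 GPa = 1.796e+09 Pa.
As SI base values: W = 33.55 N, H = 1.796e+09 Pa, K = 7.006e-05.
Volume removed: V = K·W·L/H = 7.006e-05 · 33.55 · 5476 / 1.796e+09 = 7.167e-09 m³.
Depth h = V/A = 7.167e-09 / 9.181e-05 = 7.806e-05 m.

value=7.806e-05 m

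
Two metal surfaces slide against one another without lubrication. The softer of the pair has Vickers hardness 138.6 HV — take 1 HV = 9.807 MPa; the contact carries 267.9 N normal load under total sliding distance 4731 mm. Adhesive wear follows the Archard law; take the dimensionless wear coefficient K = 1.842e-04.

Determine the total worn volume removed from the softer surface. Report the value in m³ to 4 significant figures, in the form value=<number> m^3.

All arithmetic keeps full precision; intermediate values are displayed rounded. Rounded once at the end, at four significant figures.
Convert: Distance L = 4731 mm = 4.731 m.
Convert: Hardness H = 138.6 HV × 9.807 MPa/HV = 1359 MPa = 1.359e+09 Pa.
Working in SI base units: W = 267.9 N, H = 1.359e+09 Pa, K = 1.842e-04.
The Archard volume V = K·W·L/H = 1.842e-04 · 267.9 · 4.731 / 1.359e+09 = 1.718e-10 m³.

value=1.718e-10 m^3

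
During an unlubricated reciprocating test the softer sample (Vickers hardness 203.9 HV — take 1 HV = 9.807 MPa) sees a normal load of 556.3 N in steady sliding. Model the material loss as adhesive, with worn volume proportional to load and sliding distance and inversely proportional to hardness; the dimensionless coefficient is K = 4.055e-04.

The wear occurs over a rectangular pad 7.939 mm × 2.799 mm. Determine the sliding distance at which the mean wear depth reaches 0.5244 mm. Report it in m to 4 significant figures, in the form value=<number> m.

value=103.3 m

Intermediate values are shown rounded. All arithmetic maintains full float precision; rounded once at the end: four significant figures.
Convert: Hardness H = 203.9 HV × 9.807 MPa/HV = 2000 MPa = 2.000e+09 Pa.
Convert: Pad sides 7.939 mm × 2.799 mm = 0.007939 m × 0.002799 m. Contact area A = 0.007939 m × 0.002799 m = 2.222e-05 m².
Convert: Depth limit h_lim = 0.5244 mm = 5.244e-04 m.
SI base units throughout: W = 556.3 N, H = 2.000e+09 Pa, K = 4.055e-04.
Permissible volume V_lim = h_lim·A = 5.244e-04 · 2.222e-05 = 1.165e-08 m³.
Inverting, life L = V_lim·H/(K·W) = 1.165e-08 · 2.000e+09 / (4.055e-04 · 556.3) = 103.3 m.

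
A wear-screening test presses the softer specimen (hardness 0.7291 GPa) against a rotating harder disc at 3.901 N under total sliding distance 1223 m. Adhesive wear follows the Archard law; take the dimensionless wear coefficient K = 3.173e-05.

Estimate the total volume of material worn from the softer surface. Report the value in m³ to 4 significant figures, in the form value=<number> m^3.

Shown intermediates are rounded; the algebra holds exact precision, and one final rounding: 4 significant figures.
Convert: Hardness H = 0.7291 GPa = 7.291e+08 Pa.
In SI base units: W = 3.901 N, H = 7.291e+08 Pa, K = 3.173e-05.
The Archard volume V = K·W·L/H = 3.173e-05 · 3.901 · 1223 / 7.291e+08 = 2.076e-10 m³.

value=2.076e-10 m^3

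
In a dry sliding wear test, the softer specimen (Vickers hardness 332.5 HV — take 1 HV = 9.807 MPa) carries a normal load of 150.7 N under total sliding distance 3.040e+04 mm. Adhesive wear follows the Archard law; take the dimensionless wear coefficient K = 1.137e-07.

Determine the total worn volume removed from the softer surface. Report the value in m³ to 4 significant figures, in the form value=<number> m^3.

value=1.597e-13 m^3

All working math runs at exact precision, and displayed values are rounded. Rounded once at the end: four significant digits.
Distance L = 3.040e+04 mm = 30.40 m.
Hardness H = 332.5 HV × 9.807 MPa/HV = 3261 MPa = 3.261e+09 Pa.
Working in SI base units: W = 150.7 N, H = 3.261e+09 Pa, K = 1.137e-07.
By Archard's law, V = K·W·L/H = 1.137e-07 · 150.7 · 30.40 / 3.261e+09 = 1.597e-13 m³.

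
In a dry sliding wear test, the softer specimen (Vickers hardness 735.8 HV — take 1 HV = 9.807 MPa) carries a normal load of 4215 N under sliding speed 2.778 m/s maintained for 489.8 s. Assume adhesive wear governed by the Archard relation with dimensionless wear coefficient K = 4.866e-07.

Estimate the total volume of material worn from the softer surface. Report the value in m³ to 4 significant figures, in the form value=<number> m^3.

The computation runs at exact precision — shown intermediates are rounded, and one final rounding, at 4 significant figures.
Total distance L = v·t = 2.778 m/s × 489.8 s = 1361 m.
Hardness H = 735.8 HV × 9.807 MPa/HV = 7216 MPa = 7.216e+09 Pa.
Restated in SI base units: W = 4215 N, H = 7.216e+09 Pa, K = 4.866e-07.
Worn volume V = K·W·L/H = 4.866e-07 · 4215 · 1361 / 7.216e+09 = 3.867e-10 m³.

value=3.867e-10 m^3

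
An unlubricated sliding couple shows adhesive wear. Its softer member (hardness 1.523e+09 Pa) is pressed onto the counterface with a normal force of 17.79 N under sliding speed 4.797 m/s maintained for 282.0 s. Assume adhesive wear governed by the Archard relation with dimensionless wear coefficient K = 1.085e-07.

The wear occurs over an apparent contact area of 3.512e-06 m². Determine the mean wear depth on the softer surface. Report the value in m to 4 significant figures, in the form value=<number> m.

value=4.882e-07 m

Intermediate values are printed rounded. All working math carries full float precision; rounded once at the end: 4 significant digits.
Convert: Distance L = v·t = 4.797 m/s × 282.0 s = 1353 m.
Expressed in SI base units: W = 17.79 N, H = 1.523e+09 Pa, K = 1.085e-07.
Volume removed: V = K·W·L/H = 1.085e-07 · 17.79 · 1353 / 1.523e+09 = 1.714e-12 m³.
Mean depth h = V/A = 1.714e-12 / 3.512e-06 = 4.882e-07 m.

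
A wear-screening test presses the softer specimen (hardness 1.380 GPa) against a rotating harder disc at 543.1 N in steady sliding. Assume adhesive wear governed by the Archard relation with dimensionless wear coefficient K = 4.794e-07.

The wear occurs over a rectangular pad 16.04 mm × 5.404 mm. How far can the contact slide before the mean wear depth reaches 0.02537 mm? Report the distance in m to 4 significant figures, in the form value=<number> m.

Displayed values are rounded. All working math holds full precision; a single final rounding, at four significant figures.
Hardness H = 1.380 GPa = 1.380e+09 Pa.
Pad sides 16.04 mm × 5.404 mm = 0.01604 m × 0.005404 m. Contact area A = 0.01604 m × 0.005404 m = 8.668e-05 m².
Depth limit h_lim = 0.02537 mm = 2.537e-05 m.
SI base units throughout: W = 543.1 N, H = 1.380e+09 Pa, K = 4.794e-07.
Limit volume V_lim = h_lim·A = 2.537e-05 · 8.668e-05 = 2.199e-09 m³.
Inverting, life L = V_lim·H/(K·W) = 2.199e-09 · 1.380e+09 / (4.794e-07 · 543.1) = 1.166e+04 m.

value=1.166e+04 m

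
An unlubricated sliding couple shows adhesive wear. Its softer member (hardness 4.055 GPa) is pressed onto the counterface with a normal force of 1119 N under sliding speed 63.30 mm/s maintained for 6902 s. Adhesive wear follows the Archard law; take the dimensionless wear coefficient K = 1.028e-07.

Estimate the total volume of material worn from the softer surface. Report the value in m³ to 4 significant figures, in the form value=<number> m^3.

value=1.239e-11 m^3

Intermediate values are printed rounded — every step keeps full precision. Rounded once at the end to four significant digits.
Sliding speed v = 63.30 mm/s = 0.06330 m/s. Path length L = v·t = 0.06330 m/s × 6902 s = 436.9 m.
Hardness H = 4.055 GPa = 4.055e+09 Pa.
Restated in SI base units: W = 1119 N, H = 4.055e+09 Pa, K = 1.028e-07.
Archard volume V = K·W·L/H = 1.028e-07 · 1119 · 436.9 / 4.055e+09 = 1.239e-11 m³.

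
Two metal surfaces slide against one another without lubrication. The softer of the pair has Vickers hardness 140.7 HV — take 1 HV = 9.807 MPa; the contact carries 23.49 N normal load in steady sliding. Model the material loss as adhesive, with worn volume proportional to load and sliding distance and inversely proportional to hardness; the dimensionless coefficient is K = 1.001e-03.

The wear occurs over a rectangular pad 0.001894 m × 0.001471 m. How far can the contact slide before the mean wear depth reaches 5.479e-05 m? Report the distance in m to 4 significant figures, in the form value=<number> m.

value=8.958 m

Every step carries exact precision, and intermediate values are printed rounded; one last rounding to 4 significant digits.
Hardness H = 140.7 HV × 9.807 MPa/HV = 1380 MPa = 1.380e+09 Pa.
Contact area A = 0.001894 m × 0.001471 m = 2.786e-06 m².
Expressed in SI base units: W = 23.49 N, H = 1.380e+09 Pa, K = 1.001e-03.
Allowed volume V_lim = h_lim·A = 5.479e-05 · 2.786e-06 = 1.526e-10 m³.
Thus life L = V_lim·H/(K·W) = 1.526e-10 · 1.380e+09 / (1.001e-03 · 23.49) = 8.958 m.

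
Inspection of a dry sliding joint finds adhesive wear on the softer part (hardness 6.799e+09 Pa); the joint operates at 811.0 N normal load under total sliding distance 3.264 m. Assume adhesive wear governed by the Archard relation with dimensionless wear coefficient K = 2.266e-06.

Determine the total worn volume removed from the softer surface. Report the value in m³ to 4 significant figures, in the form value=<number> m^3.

value=8.822e-13 m^3

The computation carries full float precision; the intermediates are printed rounded, and a single final rounding, at four significant figures.
Working in SI base units: W = 811.0 N, H = 6.799e+09 Pa, K = 2.266e-06.
By Archard's law, V = K·W·L/H = 2.266e-06 · 811.0 · 3.264 / 6.799e+09 = 8.822e-13 m³.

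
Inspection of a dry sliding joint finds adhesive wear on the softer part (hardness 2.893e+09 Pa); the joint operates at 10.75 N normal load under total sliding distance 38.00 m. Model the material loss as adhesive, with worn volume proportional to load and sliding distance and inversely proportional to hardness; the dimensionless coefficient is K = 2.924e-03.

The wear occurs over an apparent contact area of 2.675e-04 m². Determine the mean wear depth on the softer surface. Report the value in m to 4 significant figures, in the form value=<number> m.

The intermediates appear rounded, and each operation holds full float precision, and a single final rounding: 4 significant digits.
As SI base values: W = 10.75 N, H = 2.893e+09 Pa, K = 2.924e-03.
Archard volume V = K·W·L/H = 2.924e-03 · 10.75 · 38.00 / 2.893e+09 = 4.129e-10 m³.
Depth h = V/A = 4.129e-10 / 2.675e-04 = 1.543e-06 m.

value=1.543e-06 m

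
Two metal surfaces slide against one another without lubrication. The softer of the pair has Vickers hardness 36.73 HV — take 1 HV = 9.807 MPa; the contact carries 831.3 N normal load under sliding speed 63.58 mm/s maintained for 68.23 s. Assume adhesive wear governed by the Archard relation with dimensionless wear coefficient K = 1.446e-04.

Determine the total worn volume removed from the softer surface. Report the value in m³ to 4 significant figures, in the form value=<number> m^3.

The computation carries full precision — intermediates are displayed rounded, and rounded once at the end to 4 significant figures.
Sliding speed v = 63.58 mm/s = 0.06358 m/s. Path length L = v·t = 0.06358 m/s × 68.23 s = 4.338 m.
Hardness H = 36.73 HV × 9.807 MPa/HV = 360.2 MPa = 3.602e+08 Pa.
Expressed in SI base units: W = 831.3 N, H = 3.602e+08 Pa, K = 1.446e-04.
Archard volume V = K·W·L/H = 1.446e-04 · 831.3 · 4.338 / 3.602e+08 = 1.448e-09 m³.

value=1.448e-09 m^3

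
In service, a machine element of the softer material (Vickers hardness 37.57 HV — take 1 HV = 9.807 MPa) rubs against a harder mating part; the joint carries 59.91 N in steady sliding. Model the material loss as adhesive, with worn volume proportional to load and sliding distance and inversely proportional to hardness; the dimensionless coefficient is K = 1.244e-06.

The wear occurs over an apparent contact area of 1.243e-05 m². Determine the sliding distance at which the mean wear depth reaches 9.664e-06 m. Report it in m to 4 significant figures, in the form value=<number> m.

Intermediate values are printed rounded; each operation holds full precision — a single final rounding: four significant digits.
Hardness H = 37.57 HV × 9.807 MPa/HV = 368.4 MPa = 3.684e+08 Pa.
As SI base values: W = 59.91 N, H = 3.684e+08 Pa, K = 1.244e-06.
Volume at the limit: V_lim = h_lim·A = 9.664e-06 · 1.243e-05 = 1.201e-10 m³.
Life L = V_lim·H/(K·W) = 1.201e-10 · 3.684e+08 / (1.244e-06 · 59.91) = 593.9 m.

value=593.9 m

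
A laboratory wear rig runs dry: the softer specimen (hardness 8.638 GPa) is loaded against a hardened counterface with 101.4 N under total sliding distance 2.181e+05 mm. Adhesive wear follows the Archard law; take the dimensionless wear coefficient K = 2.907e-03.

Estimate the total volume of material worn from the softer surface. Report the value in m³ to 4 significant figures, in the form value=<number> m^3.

Quoted intermediates are rounded — the algebra keeps exact precision. Rounded just once, at 4 significant figures.
Total distance L = 2.181e+05 mm = 218.1 m.
Hardness H = 8.638 GPa = 8.638e+09 Pa.
Working in SI base units: W = 101.4 N, H = 8.638e+09 Pa, K = 2.907e-03.
Volume removed: V = K·W·L/H = 2.907e-03 · 101.4 · 218.1 / 8.638e+09 = 7.443e-09 m³.

value=7.443e-09 m^3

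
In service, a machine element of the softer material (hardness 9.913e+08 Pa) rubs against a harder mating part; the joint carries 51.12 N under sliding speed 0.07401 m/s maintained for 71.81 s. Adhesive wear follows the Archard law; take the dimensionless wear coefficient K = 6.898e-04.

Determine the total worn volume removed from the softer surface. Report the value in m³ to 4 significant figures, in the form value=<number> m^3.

value=1.891e-10 m^3

Each operation carries full float precision — printed values are rounded, and a single final rounding, at four significant digits.
Distance covered L = v·t = 0.07401 m/s × 71.81 s = 5.315 m.
In SI base units: W = 51.12 N, H = 9.913e+08 Pa, K = 6.898e-04.
By Archard's law, V = K·W·L/H = 6.898e-04 · 51.12 · 5.315 / 9.913e+08 = 1.891e-10 m³.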